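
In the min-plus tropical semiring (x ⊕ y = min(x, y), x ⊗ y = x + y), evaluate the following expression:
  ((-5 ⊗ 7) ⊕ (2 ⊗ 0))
((-5 ⊗ 7) ⊕ (2 ⊗ 0)) = 2

Expand innermost to outermost. Recall ⊕ takes the minimum of its arguments and ⊗ takes their sum. Working out the expression ((-5 ⊗ 7) ⊕ (2 ⊗ 0)) gives 2.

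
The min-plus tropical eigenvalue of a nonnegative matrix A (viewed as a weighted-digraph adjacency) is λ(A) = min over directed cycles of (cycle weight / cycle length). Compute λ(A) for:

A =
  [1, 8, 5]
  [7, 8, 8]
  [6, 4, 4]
λ(A) = 1

Enumerate directed cycles and compute their means (weight / length). Sample:
  cycle 0 → 0: weight = 1, length = 1, mean = 1/1 ≈ 1.000
  cycle 1 → 1: weight = 8, length = 1, mean = 8/1 ≈ 8.000
  cycle 2 → 2: weight = 4, length = 1, mean = 4/1 ≈ 4.000
  cycle 0 → 1 → 0: weight = 15, length = 2, mean = 15/2 ≈ 7.500
  cycle 0 → 2 → 0: weight = 11, length = 2, mean = 11/2 ≈ 5.500
  cycle 1 → 0 → 1: weight = 15, length = 2, mean = 15/2 ≈ 7.500
Minimum mean = 1.000, attained e.g. along the cycle 0 → 0 with weight 1 and length 1. So λ(A) = 1/1 = 1.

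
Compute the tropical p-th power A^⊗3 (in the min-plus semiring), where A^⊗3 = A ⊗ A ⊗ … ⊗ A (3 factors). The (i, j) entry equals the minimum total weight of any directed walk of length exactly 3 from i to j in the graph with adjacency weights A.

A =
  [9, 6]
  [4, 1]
A^⊗3 =
  [11, 8]
  [6, 3]

Each entry (A^⊗3)_ij equals the minimum over all length-3 walks i = v_0 → v_1 → … → v_3 = j of Σ_t A[v_t][v_{t+1}]. For example, for (i, j) = (0, 1) we minimise over 4 possible intermediate vertex sequences; the minimum is 8, attained along the walk 0 → 1 → 1 → 1.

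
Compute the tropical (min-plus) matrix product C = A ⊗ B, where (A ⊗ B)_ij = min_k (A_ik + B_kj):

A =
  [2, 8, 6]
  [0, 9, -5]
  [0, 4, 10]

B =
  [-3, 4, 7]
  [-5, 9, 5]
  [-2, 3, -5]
A ⊗ B =
  [-1, 6, 1]
  [-7, -2, -10]
  [-3, 4, 5]

Apply the min-plus product entry-by-entry:
  C[0][0] = min over k of (A[0][0] + B[0][0] = 2 + -3 = -1, A[0][1] + B[1][0] = 8 + -5 = 3, A[0][2] + B[2][0] = 6 + -2 = 4) = -1 (attained at k = 0)
  C[0][1] = min over k of (A[0][0] + B[0][1] = 2 + 4 = 6, A[0][1] + B[1][1] = 8 + 9 = 17, A[0][2] + B[2][1] = 6 + 3 = 9) = 6 (attained at k = 0)
  C[0][2] = min over k of (A[0][0] + B[0][2] = 2 + 7 = 9, A[0][1] + B[1][2] = 8 + 5 = 13, A[0][2] + B[2][2] = 6 + -5 = 1) = 1 (attained at k = 2)
  C[1][0] = min over k of (A[1][0] + B[0][0] = 0 + -3 = -3, A[1][1] + B[1][0] = 9 + -5 = 4, A[1][2] + B[2][0] = -5 + -2 = -7) = -7 (attained at k = 2)
  C[1][1] = min over k of (A[1][0] + B[0][1] = 0 + 4 = 4, A[1][1] + B[1][1] = 9 + 9 = 18, A[1][2] + B[2][1] = -5 + 3 = -2) = -2 (attained at k = 2)
  C[1][2] = min over k of (A[1][0] + B[0][2] = 0 + 7 = 7, A[1][1] + B[1][2] = 9 + 5 = 14, A[1][2] + B[2][2] = -5 + -5 = -10) = -10 (attained at k = 2)
  C[2][0] = min over k of (A[2][0] + B[0][0] = 0 + -3 = -3, A[2][1] + B[1][0] = 4 + -5 = -1, A[2][2] + B[2][0] = 10 + -2 = 8) = -3 (attained at k = 0)
  C[2][1] = min over k of (A[2][0] + B[0][1] = 0 + 4 = 4, A[2][1] + B[1][1] = 4 + 9 = 13, A[2][2] + B[2][1] = 10 + 3 = 13) = 4 (attained at k = 0)
  C[2][2] = min over k of (A[2][0] + B[0][2] = 0 + 7 = 7, A[2][1] + B[1][2] = 4 + 5 = 9, A[2][2] + B[2][2] = 10 + -5 = 5) = 5 (attained at k = 2)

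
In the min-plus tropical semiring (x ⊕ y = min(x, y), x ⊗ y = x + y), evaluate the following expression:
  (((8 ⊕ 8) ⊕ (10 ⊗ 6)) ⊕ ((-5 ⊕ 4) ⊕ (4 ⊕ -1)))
(((8 ⊕ 8) ⊕ (10 ⊗ 6)) ⊕ ((-5 ⊕ 4) ⊕ (4 ⊕ -1))) = -5

Expand innermost to outermost. Recall ⊕ takes the minimum of its arguments and ⊗ takes their sum. Working out the expression (((8 ⊕ 8) ⊕ (10 ⊗ 6)) ⊕ ((-5 ⊕ 4) ⊕ (4 ⊕ -1))) gives -5.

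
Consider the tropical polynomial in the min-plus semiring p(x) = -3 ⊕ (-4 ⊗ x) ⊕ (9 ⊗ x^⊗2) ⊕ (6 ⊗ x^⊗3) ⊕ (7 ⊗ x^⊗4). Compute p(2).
p(2) = -3

A tropical monomial a ⊗ x^⊗i evaluates to a + i · x. Evaluating each term at x = 2:
  Term 0 contributes -3 + 0 · 2 = -3
  Term 1 contributes -4 + 1 · 2 = -2
  Term 2 contributes 9 + 2 · 2 = 13
  Term 3 contributes 6 + 3 · 2 = 12
  Term 4 contributes 7 + 4 · 2 = 15
p(2) = ⊕ of these = min[-3, -2, 13, 12, 15] = -3.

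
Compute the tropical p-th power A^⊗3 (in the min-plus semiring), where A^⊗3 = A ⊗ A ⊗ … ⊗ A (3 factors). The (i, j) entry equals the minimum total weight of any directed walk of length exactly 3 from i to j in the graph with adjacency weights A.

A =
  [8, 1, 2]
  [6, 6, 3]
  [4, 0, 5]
A^⊗3 =
  [8, 4, 5]
  [9, 8, 6]
  [7, 3, 8]

Each entry (A^⊗3)_ij equals the minimum over all length-3 walks i = v_0 → v_1 → … → v_3 = j of Σ_t A[v_t][v_{t+1}]. For example, for (i, j) = (0, 2) we minimise over 9 possible intermediate vertex sequences; the minimum is 5, attained along the walk 0 → 2 → 1 → 2.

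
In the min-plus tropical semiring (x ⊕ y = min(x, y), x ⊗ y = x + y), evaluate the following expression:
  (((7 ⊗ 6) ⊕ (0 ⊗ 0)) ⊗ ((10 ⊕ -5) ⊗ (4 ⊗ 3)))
(((7 ⊗ 6) ⊕ (0 ⊗ 0)) ⊗ ((10 ⊕ -5) ⊗ (4 ⊗ 3))) = 2

Expand innermost to outermost. Recall ⊕ takes the minimum of its arguments and ⊗ takes their sum. Working out the expression (((7 ⊗ 6) ⊕ (0 ⊗ 0)) ⊗ ((10 ⊕ -5) ⊗ (4 ⊗ 3))) gives 2.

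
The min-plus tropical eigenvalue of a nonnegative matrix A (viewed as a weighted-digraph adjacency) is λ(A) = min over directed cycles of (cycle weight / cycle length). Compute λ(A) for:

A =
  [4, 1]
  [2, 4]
λ(A) = 3/2

Enumerate directed cycles and compute their means (weight / length). Sample:
  cycle 0 → 0: weight = 4, length = 1, mean = 4/1 ≈ 4.000
  cycle 1 → 1: weight = 4, length = 1, mean = 4/1 ≈ 4.000
  cycle 0 → 1 → 0: weight = 3, length = 2, mean = 3/2 ≈ 1.500
  cycle 1 → 0 → 1: weight = 3, length = 2, mean = 3/2 ≈ 1.500
Minimum mean = 1.500, attained e.g. along the cycle 0 → 1 → 0 with weight 3 and length 2. So λ(A) = 3/2 = 3/2.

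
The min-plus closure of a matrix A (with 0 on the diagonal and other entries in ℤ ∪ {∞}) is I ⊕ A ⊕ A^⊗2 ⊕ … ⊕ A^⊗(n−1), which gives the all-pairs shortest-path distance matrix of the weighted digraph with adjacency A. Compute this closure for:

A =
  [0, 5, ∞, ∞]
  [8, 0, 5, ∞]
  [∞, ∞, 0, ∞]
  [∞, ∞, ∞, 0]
Closure =
  [0, 5, 10, ∞]
  [8, 0, 5, ∞]
  [∞, ∞, 0, ∞]
  [∞, ∞, ∞, 0]

This is the Floyd-Warshall all-pairs shortest-path computation. For each intermediate vertex k = 0, 1, …, 3, update dist[i][j] ← min(dist[i][j], dist[i][k] + dist[k][j]). The final matrix gives, for each (i, j), the minimum total weight of any directed path from i to j (possibly empty when i = j).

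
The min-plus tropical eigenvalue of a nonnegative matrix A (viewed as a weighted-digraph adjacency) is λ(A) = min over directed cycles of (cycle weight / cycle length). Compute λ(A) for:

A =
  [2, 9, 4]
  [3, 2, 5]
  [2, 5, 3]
λ(A) = 2

Enumerate directed cycles and compute their means (weight / length). Sample:
  cycle 0 → 0: weight = 2, length = 1, mean = 2/1 ≈ 2.000
  cycle 1 → 1: weight = 2, length = 1, mean = 2/1 ≈ 2.000
  cycle 2 → 2: weight = 3, length = 1, mean = 3/1 ≈ 3.000
  cycle 0 → 1 → 0: weight = 12, length = 2, mean = 12/2 ≈ 6.000
  cycle 0 → 2 → 0: weight = 6, length = 2, mean = 6/2 ≈ 3.000
  cycle 1 → 0 → 1: weight = 12, length = 2, mean = 12/2 ≈ 6.000
Minimum mean = 2.000, attained e.g. along the cycle 0 → 0 with weight 2 and length 1. So λ(A) = 2/1 = 2.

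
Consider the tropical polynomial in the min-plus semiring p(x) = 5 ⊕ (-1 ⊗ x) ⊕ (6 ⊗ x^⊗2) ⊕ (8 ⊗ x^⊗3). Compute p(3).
p(3) = 2

A tropical monomial a ⊗ x^⊗i evaluates to a + i · x. Evaluating each term at x = 3:
  Term 0 contributes 5 + 0 · 3 = 5
  Term 1 contributes -1 + 1 · 3 = 2
  Term 2 contributes 6 + 2 · 3 = 12
  Term 3 contributes 8 + 3 · 3 = 17
p(3) = ⊕ of these = min[5, 2, 12, 17] = 2.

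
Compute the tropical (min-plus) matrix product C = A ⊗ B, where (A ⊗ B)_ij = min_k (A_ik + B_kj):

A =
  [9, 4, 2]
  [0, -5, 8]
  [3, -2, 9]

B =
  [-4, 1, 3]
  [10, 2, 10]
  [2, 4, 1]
A ⊗ B =
  [4, 6, 3]
  [-4, -3, 3]
  [-1, 0, 6]

Apply the min-plus product entry-by-entry:
  C[0][0] = min over k of (A[0][0] + B[0][0] = 9 + -4 = 5, A[0][1] + B[1][0] = 4 + 10 = 14, A[0][2] + B[2][0] = 2 + 2 = 4) = 4 (attained at k = 2)
  C[0][1] = min over k of (A[0][0] + B[0][1] = 9 + 1 = 10, A[0][1] + B[1][1] = 4 + 2 = 6, A[0][2] + B[2][1] = 2 + 4 = 6) = 6 (attained at k = 1)
  C[0][2] = min over k of (A[0][0] + B[0][2] = 9 + 3 = 12, A[0][1] + B[1][2] = 4 + 10 = 14, A[0][2] + B[2][2] = 2 + 1 = 3) = 3 (attained at k = 2)
  C[1][0] = min over k of (A[1][0] + B[0][0] = 0 + -4 = -4, A[1][1] + B[1][0] = -5 + 10 = 5, A[1][2] + B[2][0] = 8 + 2 = 10) = -4 (attained at k = 0)
  C[1][1] = min over k of (A[1][0] + B[0][1] = 0 + 1 = 1, A[1][1] + B[1][1] = -5 + 2 = -3, A[1][2] + B[2][1] = 8 + 4 = 12) = -3 (attained at k = 1)
  C[1][2] = min over k of (A[1][0] + B[0][2] = 0 + 3 = 3, A[1][1] + B[1][2] = -5 + 10 = 5, A[1][2] + B[2][2] = 8 + 1 = 9) = 3 (attained at k = 0)
  C[2][0] = min over k of (A[2][0] + B[0][0] = 3 + -4 = -1, A[2][1] + B[1][0] = -2 + 10 = 8, A[2][2] + B[2][0] = 9 + 2 = 11) = -1 (attained at k = 0)
  C[2][1] = min over k of (A[2][0] + B[0][1] = 3 + 1 = 4, A[2][1] + B[1][1] = -2 + 2 = 0, A[2][2] + B[2][1] = 9 + 4 = 13) = 0 (attained at k = 1)
  C[2][2] = min over k of (A[2][0] + B[0][2] = 3 + 3 = 6, A[2][1] + B[1][2] = -2 + 10 = 8, A[2][2] + B[2][2] = 9 + 1 = 10) = 6 (attained at k = 0)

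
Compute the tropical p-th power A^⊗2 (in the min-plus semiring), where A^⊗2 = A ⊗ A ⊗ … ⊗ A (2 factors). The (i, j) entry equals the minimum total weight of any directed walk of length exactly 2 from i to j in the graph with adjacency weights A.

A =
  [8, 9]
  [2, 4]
A^⊗2 =
  [11, 13]
  [6, 8]

Each entry (A^⊗2)_ij equals the minimum over all length-2 walks i = v_0 → v_1 → … → v_2 = j of Σ_t A[v_t][v_{t+1}]. For example, for (i, j) = (0, 1) we minimise over 2 possible intermediate vertex sequences; the minimum is 13, attained along the walk 0 → 1 → 1.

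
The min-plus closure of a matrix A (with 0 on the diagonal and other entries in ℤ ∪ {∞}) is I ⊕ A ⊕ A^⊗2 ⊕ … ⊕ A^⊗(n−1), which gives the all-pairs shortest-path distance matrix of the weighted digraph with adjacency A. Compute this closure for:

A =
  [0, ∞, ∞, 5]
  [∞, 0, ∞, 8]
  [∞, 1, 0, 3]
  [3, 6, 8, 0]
Closure =
  [0, 11, 13, 5]
  [11, 0, 16, 8]
  [6, 1, 0, 3]
  [3, 6, 8, 0]

This is the Floyd-Warshall all-pairs shortest-path computation. For each intermediate vertex k = 0, 1, …, 3, update dist[i][j] ← min(dist[i][j], dist[i][k] + dist[k][j]). The final matrix gives, for each (i, j), the minimum total weight of any directed path from i to j (possibly empty when i = j).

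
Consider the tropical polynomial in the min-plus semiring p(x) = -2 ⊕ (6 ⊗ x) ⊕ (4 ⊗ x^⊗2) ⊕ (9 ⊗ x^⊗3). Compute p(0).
p(0) = -2

A tropical monomial a ⊗ x^⊗i evaluates to a + i · x. Evaluating each term at x = 0:
  Term 0 contributes -2 + 0 · 0 = -2
  Term 1 contributes 6 + 1 · 0 = 6
  Term 2 contributes 4 + 2 · 0 = 4
  Term 3 contributes 9 + 3 · 0 = 9
p(0) = ⊕ of these = min[-2, 6, 4, 9] = -2.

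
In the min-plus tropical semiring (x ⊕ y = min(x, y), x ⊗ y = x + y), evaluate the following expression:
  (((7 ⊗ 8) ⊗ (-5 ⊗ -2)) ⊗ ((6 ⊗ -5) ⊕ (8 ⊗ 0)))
(((7 ⊗ 8) ⊗ (-5 ⊗ -2)) ⊗ ((6 ⊗ -5) ⊕ (8 ⊗ 0))) = 9

Expand innermost to outermost. Recall ⊕ takes the minimum of its arguments and ⊗ takes their sum. Working out the expression (((7 ⊗ 8) ⊗ (-5 ⊗ -2)) ⊗ ((6 ⊗ -5) ⊕ (8 ⊗ 0))) gives 9.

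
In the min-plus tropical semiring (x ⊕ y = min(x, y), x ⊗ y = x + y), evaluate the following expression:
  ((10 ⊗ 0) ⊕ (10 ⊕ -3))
((10 ⊗ 0) ⊕ (10 ⊕ -3)) = -3

Expand innermost to outermost. Recall ⊕ takes the minimum of its arguments and ⊗ takes their sum. Working out the expression ((10 ⊗ 0) ⊕ (10 ⊕ -3)) gives -3.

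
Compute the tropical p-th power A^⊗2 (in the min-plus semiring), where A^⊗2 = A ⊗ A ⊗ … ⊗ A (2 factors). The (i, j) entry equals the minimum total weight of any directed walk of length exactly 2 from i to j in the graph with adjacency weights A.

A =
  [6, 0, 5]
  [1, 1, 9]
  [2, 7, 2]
A^⊗2 =
  [1, 1, 7]
  [2, 1, 6]
  [4, 2, 4]

Each entry (A^⊗2)_ij equals the minimum over all length-2 walks i = v_0 → v_1 → … → v_2 = j of Σ_t A[v_t][v_{t+1}]. For example, for (i, j) = (0, 2) we minimise over 3 possible intermediate vertex sequences; the minimum is 7, attained along the walk 0 → 2 → 2.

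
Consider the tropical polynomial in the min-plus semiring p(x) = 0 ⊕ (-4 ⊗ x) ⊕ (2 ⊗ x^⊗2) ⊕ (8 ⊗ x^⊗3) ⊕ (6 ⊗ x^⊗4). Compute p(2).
p(2) = -2

A tropical monomial a ⊗ x^⊗i evaluates to a + i · x. Evaluating each term at x = 2:
  Term 0 contributes 0 + 0 · 2 = 0
  Term 1 contributes -4 + 1 · 2 = -2
  Term 2 contributes 2 + 2 · 2 = 6
  Term 3 contributes 8 + 3 · 2 = 14
  Term 4 contributes 6 + 4 · 2 = 14
p(2) = ⊕ of these = min[0, -2, 6, 14, 14] = -2.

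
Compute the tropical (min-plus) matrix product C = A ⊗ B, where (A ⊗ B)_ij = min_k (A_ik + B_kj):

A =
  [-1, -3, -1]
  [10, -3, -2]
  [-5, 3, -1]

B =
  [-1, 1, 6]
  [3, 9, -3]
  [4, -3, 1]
A ⊗ B =
  [-2, -4, -6]
  [0, -5, -6]
  [-6, -4, 0]

Apply the min-plus product entry-by-entry:
  C[0][0] = min over k of (A[0][0] + B[0][0] = -1 + -1 = -2, A[0][1] + B[1][0] = -3 + 3 = 0, A[0][2] + B[2][0] = -1 + 4 = 3) = -2 (attained at k = 0)
  C[0][1] = min over k of (A[0][0] + B[0][1] = -1 + 1 = 0, A[0][1] + B[1][1] = -3 + 9 = 6, A[0][2] + B[2][1] = -1 + -3 = -4) = -4 (attained at k = 2)
  C[0][2] = min over k of (A[0][0] + B[0][2] = -1 + 6 = 5, A[0][1] + B[1][2] = -3 + -3 = -6, A[0][2] + B[2][2] = -1 + 1 = 0) = -6 (attained at k = 1)
  C[1][0] = min over k of (A[1][0] + B[0][0] = 10 + -1 = 9, A[1][1] + B[1][0] = -3 + 3 = 0, A[1][2] + B[2][0] = -2 + 4 = 2) = 0 (attained at k = 1)
  C[1][1] = min over k of (A[1][0] + B[0][1] = 10 + 1 = 11, A[1][1] + B[1][1] = -3 + 9 = 6, A[1][2] + B[2][1] = -2 + -3 = -5) = -5 (attained at k = 2)
  C[1][2] = min over k of (A[1][0] + B[0][2] = 10 + 6 = 16, A[1][1] + B[1][2] = -3 + -3 = -6, A[1][2] + B[2][2] = -2 + 1 = -1) = -6 (attained at k = 1)
  C[2][0] = min over k of (A[2][0] + B[0][0] = -5 + -1 = -6, A[2][1] + B[1][0] = 3 + 3 = 6, A[2][2] + B[2][0] = -1 + 4 = 3) = -6 (attained at k = 0)
  C[2][1] = min over k of (A[2][0] + B[0][1] = -5 + 1 = -4, A[2][1] + B[1][1] = 3 + 9 = 12, A[2][2] + B[2][1] = -1 + -3 = -4) = -4 (attained at k = 0)
  C[2][2] = min over k of (A[2][0] + B[0][2] = -5 + 6 = 1, A[2][1] + B[1][2] = 3 + -3 = 0, A[2][2] + B[2][2] = -1 + 1 = 0) = 0 (attained at k = 1)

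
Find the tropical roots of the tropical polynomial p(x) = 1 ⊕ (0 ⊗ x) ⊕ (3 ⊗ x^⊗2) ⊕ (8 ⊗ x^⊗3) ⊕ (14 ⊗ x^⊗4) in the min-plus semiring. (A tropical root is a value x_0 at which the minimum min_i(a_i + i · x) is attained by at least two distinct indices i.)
Roots: {-6, -5, -3, 1}

Each tropical root is a break point of the lower envelope of the lines y = a_i + i · x (there are 5 lines, with slopes 0, 1, ..., 4). Only the lines that attain the minimum somewhere contribute to roots; other lines are dominated. Here the surviving (envelope) indices are i = 4, i = 3, i = 2, i = 1, i = 0.
Intersections between consecutive envelope lines give the roots: for adjacent envelope indices i < j the intersection is x = (a_i − a_j) / (j − i). Reading off the sorted break points: {-6, -5, -3, 1}.
Verification: at each break x_0, at least two indices attain the minimum of min_i(a_i + i · x_0).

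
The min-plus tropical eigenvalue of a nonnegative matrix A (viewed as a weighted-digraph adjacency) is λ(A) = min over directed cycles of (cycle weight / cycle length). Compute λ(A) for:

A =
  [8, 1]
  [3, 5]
λ(A) = 2

Enumerate directed cycles and compute their means (weight / length). Sample:
  cycle 0 → 0: weight = 8, length = 1, mean = 8/1 ≈ 8.000
  cycle 1 → 1: weight = 5, length = 1, mean = 5/1 ≈ 5.000
  cycle 0 → 1 → 0: weight = 4, length = 2, mean = 4/2 ≈ 2.000
  cycle 1 → 0 → 1: weight = 4, length = 2, mean = 4/2 ≈ 2.000
Minimum mean = 2.000, attained e.g. along the cycle 0 → 1 → 0 with weight 4 and length 2. So λ(A) = 4/2 = 2.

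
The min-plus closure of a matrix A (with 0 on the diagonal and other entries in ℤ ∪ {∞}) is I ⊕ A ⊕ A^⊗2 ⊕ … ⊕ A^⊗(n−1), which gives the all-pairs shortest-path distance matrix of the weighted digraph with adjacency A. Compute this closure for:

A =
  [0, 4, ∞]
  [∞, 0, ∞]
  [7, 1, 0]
Closure =
  [0, 4, ∞]
  [∞, 0, ∞]
  [7, 1, 0]

This is the Floyd-Warshall all-pairs shortest-path computation. For each intermediate vertex k = 0, 1, …, 2, update dist[i][j] ← min(dist[i][j], dist[i][k] + dist[k][j]). The final matrix gives, for each (i, j), the minimum total weight of any directed path from i to j (possibly empty when i = j).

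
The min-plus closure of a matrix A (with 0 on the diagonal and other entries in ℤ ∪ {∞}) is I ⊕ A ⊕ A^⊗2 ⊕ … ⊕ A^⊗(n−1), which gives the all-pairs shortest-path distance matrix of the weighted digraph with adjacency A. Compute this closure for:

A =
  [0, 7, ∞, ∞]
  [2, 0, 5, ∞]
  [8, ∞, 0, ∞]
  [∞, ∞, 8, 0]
Closure =
  [0, 7, 12, ∞]
  [2, 0, 5, ∞]
  [8, 15, 0, ∞]
  [16, 23, 8, 0]

This is the Floyd-Warshall all-pairs shortest-path computation. For each intermediate vertex k = 0, 1, …, 3, update dist[i][j] ← min(dist[i][j], dist[i][k] + dist[k][j]). The final matrix gives, for each (i, j), the minimum total weight of any directed path from i to j (possibly empty when i = j).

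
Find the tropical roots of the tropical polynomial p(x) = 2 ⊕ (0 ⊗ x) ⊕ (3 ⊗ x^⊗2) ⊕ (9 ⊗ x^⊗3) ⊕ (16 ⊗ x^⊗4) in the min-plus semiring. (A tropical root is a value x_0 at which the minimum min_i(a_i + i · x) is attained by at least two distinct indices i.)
Roots: {-7, -6, -3, 2}

Each tropical root is a break point of the lower envelope of the lines y = a_i + i · x (there are 5 lines, with slopes 0, 1, ..., 4). Only the lines that attain the minimum somewhere contribute to roots; other lines are dominated. Here the surviving (envelope) indices are i = 4, i = 3, i = 2, i = 1, i = 0.
Intersections between consecutive envelope lines give the roots: for adjacent envelope indices i < j the intersection is x = (a_i − a_j) / (j − i). Reading off the sorted break points: {-7, -6, -3, 2}.
Verification: at each break x_0, at least two indices attain the minimum of min_i(a_i + i · x_0).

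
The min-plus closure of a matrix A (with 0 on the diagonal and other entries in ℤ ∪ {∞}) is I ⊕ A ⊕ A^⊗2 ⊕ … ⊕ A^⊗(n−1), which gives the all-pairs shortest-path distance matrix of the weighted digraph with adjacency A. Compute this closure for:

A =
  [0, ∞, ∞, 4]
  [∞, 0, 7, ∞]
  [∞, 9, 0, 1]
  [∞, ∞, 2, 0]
Closure =
  [0, 15, 6, 4]
  [∞, 0, 7, 8]
  [∞, 9, 0, 1]
  [∞, 11, 2, 0]

This is the Floyd-Warshall all-pairs shortest-path computation. For each intermediate vertex k = 0, 1, …, 3, update dist[i][j] ← min(dist[i][j], dist[i][k] + dist[k][j]). The final matrix gives, for each (i, j), the minimum total weight of any directed path from i to j (possibly empty when i = j).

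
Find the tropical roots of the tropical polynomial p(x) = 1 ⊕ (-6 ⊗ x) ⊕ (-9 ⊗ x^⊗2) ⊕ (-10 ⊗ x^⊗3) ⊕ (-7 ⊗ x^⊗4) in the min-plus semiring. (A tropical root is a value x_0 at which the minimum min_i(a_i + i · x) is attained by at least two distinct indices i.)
Roots: {-3, 1, 3, 7}

Each tropical root is a break point of the lower envelope of the lines y = a_i + i · x (there are 5 lines, with slopes 0, 1, ..., 4). Only the lines that attain the minimum somewhere contribute to roots; other lines are dominated. Here the surviving (envelope) indices are i = 4, i = 3, i = 2, i = 1, i = 0.
Intersections between consecutive envelope lines give the roots: for adjacent envelope indices i < j the intersection is x = (a_i − a_j) / (j − i). Reading off the sorted break points: {-3, 1, 3, 7}.
Verification: at each break x_0, at least two indices attain the minimum of min_i(a_i + i · x_0).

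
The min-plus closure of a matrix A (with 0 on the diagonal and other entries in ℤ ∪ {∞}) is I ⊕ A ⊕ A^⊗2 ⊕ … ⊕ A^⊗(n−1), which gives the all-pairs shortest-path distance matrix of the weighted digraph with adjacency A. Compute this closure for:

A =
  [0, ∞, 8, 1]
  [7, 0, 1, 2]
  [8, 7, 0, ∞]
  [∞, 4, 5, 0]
Closure =
  [0, 5, 6, 1]
  [7, 0, 1, 2]
  [8, 7, 0, 9]
  [11, 4, 5, 0]

This is the Floyd-Warshall all-pairs shortest-path computation. For each intermediate vertex k = 0, 1, …, 3, update dist[i][j] ← min(dist[i][j], dist[i][k] + dist[k][j]). The final matrix gives, for each (i, j), the minimum total weight of any directed path from i to j (possibly empty when i = j).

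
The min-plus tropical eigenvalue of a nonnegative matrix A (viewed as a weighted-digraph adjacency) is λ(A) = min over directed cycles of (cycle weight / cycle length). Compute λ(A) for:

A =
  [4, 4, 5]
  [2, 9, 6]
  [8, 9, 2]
λ(A) = 2

Enumerate directed cycles and compute their means (weight / length). Sample:
  cycle 0 → 0: weight = 4, length = 1, mean = 4/1 ≈ 4.000
  cycle 1 → 1: weight = 9, length = 1, mean = 9/1 ≈ 9.000
  cycle 2 → 2: weight = 2, length = 1, mean = 2/1 ≈ 2.000
  cycle 0 → 1 → 0: weight = 6, length = 2, mean = 6/2 ≈ 3.000
  cycle 0 → 2 → 0: weight = 13, length = 2, mean = 13/2 ≈ 6.500
  cycle 1 → 0 → 1: weight = 6, length = 2, mean = 6/2 ≈ 3.000
Minimum mean = 2.000, attained e.g. along the cycle 2 → 2 with weight 2 and length 1. So λ(A) = 2/1 = 2.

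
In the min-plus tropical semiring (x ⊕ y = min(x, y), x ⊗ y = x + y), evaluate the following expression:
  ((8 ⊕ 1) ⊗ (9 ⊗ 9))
((8 ⊕ 1) ⊗ (9 ⊗ 9)) = 19

Expand innermost to outermost. Recall ⊕ takes the minimum of its arguments and ⊗ takes their sum. Working out the expression ((8 ⊕ 1) ⊗ (9 ⊗ 9)) gives 19.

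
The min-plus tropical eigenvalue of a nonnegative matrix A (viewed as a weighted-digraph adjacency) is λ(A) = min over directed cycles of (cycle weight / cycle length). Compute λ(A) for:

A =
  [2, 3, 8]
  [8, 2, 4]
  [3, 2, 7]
λ(A) = 2

Enumerate directed cycles and compute their means (weight / length). Sample:
  cycle 0 → 0: weight = 2, length = 1, mean = 2/1 ≈ 2.000
  cycle 1 → 1: weight = 2, length = 1, mean = 2/1 ≈ 2.000
  cycle 2 → 2: weight = 7, length = 1, mean = 7/1 ≈ 7.000
  cycle 0 → 1 → 0: weight = 11, length = 2, mean = 11/2 ≈ 5.500
  cycle 0 → 2 → 0: weight = 11, length = 2, mean = 11/2 ≈ 5.500
  cycle 1 → 0 → 1: weight = 11, length = 2, mean = 11/2 ≈ 5.500
Minimum mean = 2.000, attained e.g. along the cycle 0 → 0 with weight 2 and length 1. So λ(A) = 2/1 = 2.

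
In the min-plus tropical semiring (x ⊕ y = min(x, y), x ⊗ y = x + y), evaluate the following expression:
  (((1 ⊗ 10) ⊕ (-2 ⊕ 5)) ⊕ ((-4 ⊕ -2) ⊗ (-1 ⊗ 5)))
(((1 ⊗ 10) ⊕ (-2 ⊕ 5)) ⊕ ((-4 ⊕ -2) ⊗ (-1 ⊗ 5))) = -2

Expand innermost to outermost. Recall ⊕ takes the minimum of its arguments and ⊗ takes their sum. Working out the expression (((1 ⊗ 10) ⊕ (-2 ⊕ 5)) ⊕ ((-4 ⊕ -2) ⊗ (-1 ⊗ 5))) gives -2.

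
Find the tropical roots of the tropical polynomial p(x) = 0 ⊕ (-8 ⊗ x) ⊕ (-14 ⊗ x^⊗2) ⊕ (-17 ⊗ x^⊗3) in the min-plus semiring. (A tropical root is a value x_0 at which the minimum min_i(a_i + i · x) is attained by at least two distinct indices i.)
Roots: {3, 6, 8}

Each tropical root is a break point of the lower envelope of the lines y = a_i + i · x (there are 4 lines, with slopes 0, 1, ..., 3). Only the lines that attain the minimum somewhere contribute to roots; other lines are dominated. Here the surviving (envelope) indices are i = 3, i = 2, i = 1, i = 0.
Intersections between consecutive envelope lines give the roots: for adjacent envelope indices i < j the intersection is x = (a_i − a_j) / (j − i). Reading off the sorted break points: {3, 6, 8}.
Verification: at each break x_0, at least two indices attain the minimum of min_i(a_i + i · x_0).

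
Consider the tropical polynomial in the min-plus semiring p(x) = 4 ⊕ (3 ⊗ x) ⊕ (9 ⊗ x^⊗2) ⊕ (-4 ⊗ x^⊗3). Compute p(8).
p(8) = 4

A tropical monomial a ⊗ x^⊗i evaluates to a + i · x. Evaluating each term at x = 8:
  Term 0 contributes 4 + 0 · 8 = 4
  Term 1 contributes 3 + 1 · 8 = 11
  Term 2 contributes 9 + 2 · 8 = 25
  Term 3 contributes -4 + 3 · 8 = 20
p(8) = ⊕ of these = min[4, 11, 25, 20] = 4.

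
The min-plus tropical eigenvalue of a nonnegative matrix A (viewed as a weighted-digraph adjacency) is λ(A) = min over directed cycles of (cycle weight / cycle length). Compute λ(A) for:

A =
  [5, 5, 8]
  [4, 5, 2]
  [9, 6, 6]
λ(A) = 4

Enumerate directed cycles and compute their means (weight / length). Sample:
  cycle 0 → 0: weight = 5, length = 1, mean = 5/1 ≈ 5.000
  cycle 1 → 1: weight = 5, length = 1, mean = 5/1 ≈ 5.000
  cycle 2 → 2: weight = 6, length = 1, mean = 6/1 ≈ 6.000
  cycle 0 → 1 → 0: weight = 9, length = 2, mean = 9/2 ≈ 4.500
  cycle 0 → 2 → 0: weight = 17, length = 2, mean = 17/2 ≈ 8.500
  cycle 1 → 0 → 1: weight = 9, length = 2, mean = 9/2 ≈ 4.500
Minimum mean = 4.000, attained e.g. along the cycle 1 → 2 → 1 with weight 8 and length 2. So λ(A) = 8/2 = 4.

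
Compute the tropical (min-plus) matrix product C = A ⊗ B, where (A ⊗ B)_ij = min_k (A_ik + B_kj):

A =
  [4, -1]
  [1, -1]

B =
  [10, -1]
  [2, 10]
A ⊗ B =
  [1, 3]
  [1, 0]

Apply the min-plus product entry-by-entry:
  C[0][0] = min over k of (A[0][0] + B[0][0] = 4 + 10 = 14, A[0][1] + B[1][0] = -1 + 2 = 1) = 1 (attained at k = 1)
  C[0][1] = min over k of (A[0][0] + B[0][1] = 4 + -1 = 3, A[0][1] + B[1][1] = -1 + 10 = 9) = 3 (attained at k = 0)
  C[1][0] = min over k of (A[1][0] + B[0][0] = 1 + 10 = 11, A[1][1] + B[1][0] = -1 + 2 = 1) = 1 (attained at k = 1)
  C[1][1] = min over k of (A[1][0] + B[0][1] = 1 + -1 = 0, A[1][1] + B[1][1] = -1 + 10 = 9) = 0 (attained at k = 0)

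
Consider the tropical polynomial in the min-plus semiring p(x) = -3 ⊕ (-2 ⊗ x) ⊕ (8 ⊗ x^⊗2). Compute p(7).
p(7) = -3

A tropical monomial a ⊗ x^⊗i evaluates to a + i · x. Evaluating each term at x = 7:
  Term 0 contributes -3 + 0 · 7 = -3
  Term 1 contributes -2 + 1 · 7 = 5
  Term 2 contributes 8 + 2 · 7 = 22
p(7) = ⊕ of these = min[-3, 5, 22] = -3.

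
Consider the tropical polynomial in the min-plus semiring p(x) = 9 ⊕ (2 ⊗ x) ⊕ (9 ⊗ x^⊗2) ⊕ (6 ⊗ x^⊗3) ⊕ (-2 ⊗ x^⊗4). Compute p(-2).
p(-2) = -10

A tropical monomial a ⊗ x^⊗i evaluates to a + i · x. Evaluating each term at x = -2:
  Term 0 contributes 9 + 0 · -2 = 9
  Term 1 contributes 2 + 1 · -2 = 0
  Term 2 contributes 9 + 2 · -2 = 5
  Term 3 contributes 6 + 3 · -2 = 0
  Term 4 contributes -2 + 4 · -2 = -10
p(-2) = ⊕ of these = min[9, 0, 5, 0, -10] = -10.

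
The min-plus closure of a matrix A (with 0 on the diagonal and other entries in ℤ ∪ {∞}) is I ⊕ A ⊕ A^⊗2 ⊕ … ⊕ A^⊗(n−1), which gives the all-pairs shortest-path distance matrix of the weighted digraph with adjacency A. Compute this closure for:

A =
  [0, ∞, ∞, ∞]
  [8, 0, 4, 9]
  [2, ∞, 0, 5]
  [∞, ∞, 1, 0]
Closure =
  [0, ∞, ∞, ∞]
  [6, 0, 4, 9]
  [2, ∞, 0, 5]
  [3, ∞, 1, 0]

This is the Floyd-Warshall all-pairs shortest-path computation. For each intermediate vertex k = 0, 1, …, 3, update dist[i][j] ← min(dist[i][j], dist[i][k] + dist[k][j]). The final matrix gives, for each (i, j), the minimum total weight of any directed path from i to j (possibly empty when i = j).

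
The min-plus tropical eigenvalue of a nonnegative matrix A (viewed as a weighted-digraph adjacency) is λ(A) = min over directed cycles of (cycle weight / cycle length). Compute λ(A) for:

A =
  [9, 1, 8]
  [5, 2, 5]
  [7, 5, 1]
λ(A) = 1

Enumerate directed cycles and compute their means (weight / length). Sample:
  cycle 0 → 0: weight = 9, length = 1, mean = 9/1 ≈ 9.000
  cycle 1 → 1: weight = 2, length = 1, mean = 2/1 ≈ 2.000
  cycle 2 → 2: weight = 1, length = 1, mean = 1/1 ≈ 1.000
  cycle 0 → 1 → 0: weight = 6, length = 2, mean = 6/2 ≈ 3.000
  cycle 0 → 2 → 0: weight = 15, length = 2, mean = 15/2 ≈ 7.500
  cycle 1 → 0 → 1: weight = 6, length = 2, mean = 6/2 ≈ 3.000
Minimum mean = 1.000, attained e.g. along the cycle 2 → 2 with weight 1 and length 1. So λ(A) = 1/1 = 1.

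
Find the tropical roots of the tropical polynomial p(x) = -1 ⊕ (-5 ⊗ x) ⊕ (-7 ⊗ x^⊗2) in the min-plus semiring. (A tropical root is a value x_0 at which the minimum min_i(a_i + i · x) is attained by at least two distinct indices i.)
Roots: {2, 4}

Each tropical root is a break point of the lower envelope of the lines y = a_i + i · x (there are 3 lines, with slopes 0, 1, ..., 2). Only the lines that attain the minimum somewhere contribute to roots; other lines are dominated. Here the surviving (envelope) indices are i = 2, i = 1, i = 0.
Intersections between consecutive envelope lines give the roots: for adjacent envelope indices i < j the intersection is x = (a_i − a_j) / (j − i). Reading off the sorted break points: {2, 4}.
Verification: at each break x_0, at least two indices attain the minimum of min_i(a_i + i · x_0).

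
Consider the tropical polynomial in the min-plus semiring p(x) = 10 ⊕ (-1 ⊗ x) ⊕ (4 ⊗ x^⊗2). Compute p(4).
p(4) = 3

A tropical monomial a ⊗ x^⊗i evaluates to a + i · x. Evaluating each term at x = 4:
  Term 0 contributes 10 + 0 · 4 = 10
  Term 1 contributes -1 + 1 · 4 = 3
  Term 2 contributes 4 + 2 · 4 = 12
p(4) = ⊕ of these = min[10, 3, 12] = 3.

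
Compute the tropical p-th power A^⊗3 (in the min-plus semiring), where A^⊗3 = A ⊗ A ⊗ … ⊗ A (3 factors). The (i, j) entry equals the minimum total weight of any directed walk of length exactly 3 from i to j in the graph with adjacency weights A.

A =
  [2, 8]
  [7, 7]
A^⊗3 =
  [6, 12]
  [11, 17]

Each entry (A^⊗3)_ij equals the minimum over all length-3 walks i = v_0 → v_1 → … → v_3 = j of Σ_t A[v_t][v_{t+1}]. For example, for (i, j) = (0, 1) we minimise over 4 possible intermediate vertex sequences; the minimum is 12, attained along the walk 0 → 0 → 0 → 1.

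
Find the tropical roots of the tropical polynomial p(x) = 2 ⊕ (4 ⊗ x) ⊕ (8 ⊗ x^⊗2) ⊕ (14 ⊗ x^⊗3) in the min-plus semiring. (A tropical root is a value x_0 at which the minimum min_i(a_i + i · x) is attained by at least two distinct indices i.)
Roots: {-6, -4, -2}

Each tropical root is a break point of the lower envelope of the lines y = a_i + i · x (there are 4 lines, with slopes 0, 1, ..., 3). Only the lines that attain the minimum somewhere contribute to roots; other lines are dominated. Here the surviving (envelope) indices are i = 3, i = 2, i = 1, i = 0.
Intersections between consecutive envelope lines give the roots: for adjacent envelope indices i < j the intersection is x = (a_i − a_j) / (j − i). Reading off the sorted break points: {-6, -4, -2}.
Verification: at each break x_0, at least two indices attain the minimum of min_i(a_i + i · x_0).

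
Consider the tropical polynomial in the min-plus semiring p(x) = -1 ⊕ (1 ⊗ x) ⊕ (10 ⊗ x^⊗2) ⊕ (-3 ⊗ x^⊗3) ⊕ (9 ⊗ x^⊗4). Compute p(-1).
p(-1) = -6

A tropical monomial a ⊗ x^⊗i evaluates to a + i · x. Evaluating each term at x = -1:
  Term 0 contributes -1 + 0 · -1 = -1
  Term 1 contributes 1 + 1 · -1 = 0
  Term 2 contributes 10 + 2 · -1 = 8
  Term 3 contributes -3 + 3 · -1 = -6
  Term 4 contributes 9 + 4 · -1 = 5
p(-1) = ⊕ of these = min[-1, 0, 8, -6, 5] = -6.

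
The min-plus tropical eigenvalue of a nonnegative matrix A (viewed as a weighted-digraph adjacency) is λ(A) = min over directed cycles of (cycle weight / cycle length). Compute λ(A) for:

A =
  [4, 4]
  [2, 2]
λ(A) = 2

Enumerate directed cycles and compute their means (weight / length). Sample:
  cycle 0 → 0: weight = 4, length = 1, mean = 4/1 ≈ 4.000
  cycle 1 → 1: weight = 2, length = 1, mean = 2/1 ≈ 2.000
  cycle 0 → 1 → 0: weight = 6, length = 2, mean = 6/2 ≈ 3.000
  cycle 1 → 0 → 1: weight = 6, length = 2, mean = 6/2 ≈ 3.000
Minimum mean = 2.000, attained e.g. along the cycle 1 → 1 with weight 2 and length 1. So λ(A) = 2/1 = 2.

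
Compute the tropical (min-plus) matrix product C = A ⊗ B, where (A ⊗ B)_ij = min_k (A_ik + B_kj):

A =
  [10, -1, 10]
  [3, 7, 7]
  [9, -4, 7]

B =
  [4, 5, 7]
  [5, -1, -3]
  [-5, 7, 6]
A ⊗ B =
  [4, -2, -4]
  [2, 6, 4]
  [1, -5, -7]

Apply the min-plus product entry-by-entry:
  C[0][0] = min over k of (A[0][0] + B[0][0] = 10 + 4 = 14, A[0][1] + B[1][0] = -1 + 5 = 4, A[0][2] + B[2][0] = 10 + -5 = 5) = 4 (attained at k = 1)
  C[0][1] = min over k of (A[0][0] + B[0][1] = 10 + 5 = 15, A[0][1] + B[1][1] = -1 + -1 = -2, A[0][2] + B[2][1] = 10 + 7 = 17) = -2 (attained at k = 1)
  C[0][2] = min over k of (A[0][0] + B[0][2] = 10 + 7 = 17, A[0][1] + B[1][2] = -1 + -3 = -4, A[0][2] + B[2][2] = 10 + 6 = 16) = -4 (attained at k = 1)
  C[1][0] = min over k of (A[1][0] + B[0][0] = 3 + 4 = 7, A[1][1] + B[1][0] = 7 + 5 = 12, A[1][2] + B[2][0] = 7 + -5 = 2) = 2 (attained at k = 2)
  C[1][1] = min over k of (A[1][0] + B[0][1] = 3 + 5 = 8, A[1][1] + B[1][1] = 7 + -1 = 6, A[1][2] + B[2][1] = 7 + 7 = 14) = 6 (attained at k = 1)
  C[1][2] = min over k of (A[1][0] + B[0][2] = 3 + 7 = 10, A[1][1] + B[1][2] = 7 + -3 = 4, A[1][2] + B[2][2] = 7 + 6 = 13) = 4 (attained at k = 1)
  C[2][0] = min over k of (A[2][0] + B[0][0] = 9 + 4 = 13, A[2][1] + B[1][0] = -4 + 5 = 1, A[2][2] + B[2][0] = 7 + -5 = 2) = 1 (attained at k = 1)
  C[2][1] = min over k of (A[2][0] + B[0][1] = 9 + 5 = 14, A[2][1] + B[1][1] = -4 + -1 = -5, A[2][2] + B[2][1] = 7 + 7 = 14) = -5 (attained at k = 1)
  C[2][2] = min over k of (A[2][0] + B[0][2] = 9 + 7 = 16, A[2][1] + B[1][2] = -4 + -3 = -7, A[2][2] + B[2][2] = 7 + 6 = 13) = -7 (attained at k = 1)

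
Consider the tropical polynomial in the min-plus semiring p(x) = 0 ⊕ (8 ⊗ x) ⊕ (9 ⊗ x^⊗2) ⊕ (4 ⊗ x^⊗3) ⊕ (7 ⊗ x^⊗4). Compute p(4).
p(4) = 0

A tropical monomial a ⊗ x^⊗i evaluates to a + i · x. Evaluating each term at x = 4:
  Term 0 contributes 0 + 0 · 4 = 0
  Term 1 contributes 8 + 1 · 4 = 12
  Term 2 contributes 9 + 2 · 4 = 17
  Term 3 contributes 4 + 3 · 4 = 16
  Term 4 contributes 7 + 4 · 4 = 23
p(4) = ⊕ of these = min[0, 12, 17, 16, 23] = 0.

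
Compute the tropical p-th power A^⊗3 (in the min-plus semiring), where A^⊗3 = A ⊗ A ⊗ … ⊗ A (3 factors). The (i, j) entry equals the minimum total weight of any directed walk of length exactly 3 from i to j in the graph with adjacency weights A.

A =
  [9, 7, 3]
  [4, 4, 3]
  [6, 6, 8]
A^⊗3 =
  [13, 13, 12]
  [12, 12, 11]
  [14, 14, 13]

Each entry (A^⊗3)_ij equals the minimum over all length-3 walks i = v_0 → v_1 → … → v_3 = j of Σ_t A[v_t][v_{t+1}]. For example, for (i, j) = (0, 2) we minimise over 9 possible intermediate vertex sequences; the minimum is 12, attained along the walk 0 → 2 → 0 → 2.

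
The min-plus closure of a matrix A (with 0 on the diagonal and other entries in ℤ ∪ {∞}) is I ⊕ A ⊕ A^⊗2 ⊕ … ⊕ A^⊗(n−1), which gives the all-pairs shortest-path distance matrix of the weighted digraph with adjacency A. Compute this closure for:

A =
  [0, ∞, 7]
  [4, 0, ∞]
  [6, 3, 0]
Closure =
  [0, 10, 7]
  [4, 0, 11]
  [6, 3, 0]

This is the Floyd-Warshall all-pairs shortest-path computation. For each intermediate vertex k = 0, 1, …, 2, update dist[i][j] ← min(dist[i][j], dist[i][k] + dist[k][j]). The final matrix gives, for each (i, j), the minimum total weight of any directed path from i to j (possibly empty when i = j).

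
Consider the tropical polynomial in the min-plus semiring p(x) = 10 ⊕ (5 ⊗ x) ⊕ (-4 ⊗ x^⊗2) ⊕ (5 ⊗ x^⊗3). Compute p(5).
p(5) = 6

A tropical monomial a ⊗ x^⊗i evaluates to a + i · x. Evaluating each term at x = 5:
  Term 0 contributes 10 + 0 · 5 = 10
  Term 1 contributes 5 + 1 · 5 = 10
  Term 2 contributes -4 + 2 · 5 = 6
  Term 3 contributes 5 + 3 · 5 = 20
p(5) = ⊕ of these = min[10, 10, 6, 20] = 6.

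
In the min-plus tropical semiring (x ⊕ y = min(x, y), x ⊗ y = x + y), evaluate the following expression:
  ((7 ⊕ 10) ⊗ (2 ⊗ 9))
((7 ⊕ 10) ⊗ (2 ⊗ 9)) = 18

Expand innermost to outermost. Recall ⊕ takes the minimum of its arguments and ⊗ takes their sum. Working out the expression ((7 ⊕ 10) ⊗ (2 ⊗ 9)) gives 18.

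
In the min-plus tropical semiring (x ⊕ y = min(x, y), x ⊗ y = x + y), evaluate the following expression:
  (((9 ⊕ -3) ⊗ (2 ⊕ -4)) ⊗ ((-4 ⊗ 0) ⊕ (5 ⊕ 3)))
(((9 ⊕ -3) ⊗ (2 ⊕ -4)) ⊗ ((-4 ⊗ 0) ⊕ (5 ⊕ 3))) = -11

Expand innermost to outermost. Recall ⊕ takes the minimum of its arguments and ⊗ takes their sum. Working out the expression (((9 ⊕ -3) ⊗ (2 ⊕ -4)) ⊗ ((-4 ⊗ 0) ⊕ (5 ⊕ 3))) gives -11.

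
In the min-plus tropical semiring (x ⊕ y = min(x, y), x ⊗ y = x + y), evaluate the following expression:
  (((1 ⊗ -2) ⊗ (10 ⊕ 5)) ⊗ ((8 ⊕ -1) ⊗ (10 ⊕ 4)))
(((1 ⊗ -2) ⊗ (10 ⊕ 5)) ⊗ ((8 ⊕ -1) ⊗ (10 ⊕ 4))) = 7

Expand innermost to outermost. Recall ⊕ takes the minimum of its arguments and ⊗ takes their sum. Working out the expression (((1 ⊗ -2) ⊗ (10 ⊕ 5)) ⊗ ((8 ⊕ -1) ⊗ (10 ⊕ 4))) gives 7.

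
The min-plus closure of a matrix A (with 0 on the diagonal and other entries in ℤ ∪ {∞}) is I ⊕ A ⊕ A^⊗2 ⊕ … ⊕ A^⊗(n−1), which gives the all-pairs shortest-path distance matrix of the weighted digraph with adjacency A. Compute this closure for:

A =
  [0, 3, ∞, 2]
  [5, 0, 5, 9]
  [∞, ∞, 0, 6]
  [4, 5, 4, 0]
Closure =
  [0, 3, 6, 2]
  [5, 0, 5, 7]
  [10, 11, 0, 6]
  [4, 5, 4, 0]

This is the Floyd-Warshall all-pairs shortest-path computation. For each intermediate vertex k = 0, 1, …, 3, update dist[i][j] ← min(dist[i][j], dist[i][k] + dist[k][j]). The final matrix gives, for each (i, j), the minimum total weight of any directed path from i to j (possibly empty when i = j).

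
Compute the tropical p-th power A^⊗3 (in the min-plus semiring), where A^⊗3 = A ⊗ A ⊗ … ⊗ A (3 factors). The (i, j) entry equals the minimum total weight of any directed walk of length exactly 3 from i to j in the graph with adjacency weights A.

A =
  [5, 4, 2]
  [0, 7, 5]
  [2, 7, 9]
A^⊗3 =
  [9, 8, 6]
  [4, 9, 7]
  [6, 11, 9]

Each entry (A^⊗3)_ij equals the minimum over all length-3 walks i = v_0 → v_1 → … → v_3 = j of Σ_t A[v_t][v_{t+1}]. For example, for (i, j) = (0, 2) we minimise over 9 possible intermediate vertex sequences; the minimum is 6, attained along the walk 0 → 1 → 0 → 2.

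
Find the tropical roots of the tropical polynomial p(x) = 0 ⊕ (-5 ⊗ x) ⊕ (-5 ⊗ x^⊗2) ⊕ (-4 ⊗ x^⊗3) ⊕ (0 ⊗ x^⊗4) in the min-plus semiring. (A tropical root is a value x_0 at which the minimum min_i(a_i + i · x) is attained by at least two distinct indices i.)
Roots: {-4, -1, 0, 5}

Each tropical root is a break point of the lower envelope of the lines y = a_i + i · x (there are 5 lines, with slopes 0, 1, ..., 4). Only the lines that attain the minimum somewhere contribute to roots; other lines are dominated. Here the surviving (envelope) indices are i = 4, i = 3, i = 2, i = 1, i = 0.
Intersections between consecutive envelope lines give the roots: for adjacent envelope indices i < j the intersection is x = (a_i − a_j) / (j − i). Reading off the sorted break points: {-4, -1, 0, 5}.
Verification: at each break x_0, at least two indices attain the minimum of min_i(a_i + i · x_0).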